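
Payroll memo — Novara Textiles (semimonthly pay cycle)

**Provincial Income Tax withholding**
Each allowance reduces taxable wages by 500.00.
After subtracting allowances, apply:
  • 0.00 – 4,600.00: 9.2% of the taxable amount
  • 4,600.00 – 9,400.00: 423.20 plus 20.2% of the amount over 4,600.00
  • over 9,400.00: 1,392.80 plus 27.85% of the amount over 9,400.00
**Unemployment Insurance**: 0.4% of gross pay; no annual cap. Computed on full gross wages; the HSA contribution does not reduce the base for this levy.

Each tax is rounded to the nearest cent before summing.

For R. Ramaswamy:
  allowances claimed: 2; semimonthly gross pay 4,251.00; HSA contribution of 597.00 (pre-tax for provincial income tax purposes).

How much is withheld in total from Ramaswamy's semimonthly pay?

Provincial Income Tax: taxable = 4,251.00 − 597.00 − 2×500.00 = 2,654.00
  9.2% × 2,654.00 = 244.17
Unemployment Insurance: 0.4% × 4,251.00 = 17.00
Total: 244.17 + 17.00 = 261.17

261.17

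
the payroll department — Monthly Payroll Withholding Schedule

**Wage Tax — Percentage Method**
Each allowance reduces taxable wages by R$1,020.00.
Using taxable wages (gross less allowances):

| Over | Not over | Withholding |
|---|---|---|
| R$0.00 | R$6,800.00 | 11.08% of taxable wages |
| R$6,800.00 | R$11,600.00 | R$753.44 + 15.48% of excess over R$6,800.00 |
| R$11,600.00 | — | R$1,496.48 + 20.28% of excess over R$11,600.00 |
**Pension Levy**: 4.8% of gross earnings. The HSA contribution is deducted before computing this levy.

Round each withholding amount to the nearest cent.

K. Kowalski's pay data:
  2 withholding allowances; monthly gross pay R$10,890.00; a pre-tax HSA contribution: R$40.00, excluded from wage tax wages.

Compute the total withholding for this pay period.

Wage Tax: taxable = R$10,890.00 − R$40.00 − 2×R$1,020.00 = R$8,810.00
  R$753.44 + 15.48% × (R$8,810.00 − R$6,800.00) = R$753.44 + 15.48% × R$2,010.00 = R$1,064.59
Pension Levy: 4.8% × R$10,850.00 = R$520.80
Total: R$1,064.59 + R$520.80 = R$1,585.39

R$1,585.39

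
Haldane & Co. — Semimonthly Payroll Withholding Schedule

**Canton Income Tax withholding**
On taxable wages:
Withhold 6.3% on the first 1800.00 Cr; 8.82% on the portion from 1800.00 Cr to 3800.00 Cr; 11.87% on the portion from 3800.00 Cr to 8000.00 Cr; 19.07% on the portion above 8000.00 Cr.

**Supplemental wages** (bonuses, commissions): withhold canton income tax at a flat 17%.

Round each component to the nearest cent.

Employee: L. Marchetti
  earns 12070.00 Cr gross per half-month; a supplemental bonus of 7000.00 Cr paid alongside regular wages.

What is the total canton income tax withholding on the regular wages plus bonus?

2754.49 Cr

Canton Income Tax: taxable = 12070.00 Cr
  788.34 Cr + 19.07% × (12070.00 Cr − 8000.00 Cr) = 788.34 Cr + 19.07% × 4070.00 Cr = 1564.49 Cr
Supplemental (17% flat on bonus): 17% × 7000.00 Cr = 1190.00 Cr
Total canton income tax: 1564.49 Cr + 1190.00 Cr = 2754.49 Cr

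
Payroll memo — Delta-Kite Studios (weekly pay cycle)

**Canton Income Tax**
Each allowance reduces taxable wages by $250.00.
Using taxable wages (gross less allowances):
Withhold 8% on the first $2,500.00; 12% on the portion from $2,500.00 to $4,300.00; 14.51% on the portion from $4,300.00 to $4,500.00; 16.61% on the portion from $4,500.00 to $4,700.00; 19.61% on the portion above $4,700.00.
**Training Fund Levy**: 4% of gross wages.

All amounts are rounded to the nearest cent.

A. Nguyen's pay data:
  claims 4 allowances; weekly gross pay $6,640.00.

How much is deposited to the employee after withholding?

$5,711.83

Canton Income Tax: taxable = $6,640.00 − 4×$250.00 = $5,640.00
  $478.24 + 19.61% × ($5,640.00 − $4,700.00) = $478.24 + 19.61% × $940.00 = $662.57
Training Fund Levy: 4% × $6,640.00 = $265.60
Total withheld: $662.57 + $265.60 = $928.17
Net pay: $6,640.00 − $928.17 = $5,711.83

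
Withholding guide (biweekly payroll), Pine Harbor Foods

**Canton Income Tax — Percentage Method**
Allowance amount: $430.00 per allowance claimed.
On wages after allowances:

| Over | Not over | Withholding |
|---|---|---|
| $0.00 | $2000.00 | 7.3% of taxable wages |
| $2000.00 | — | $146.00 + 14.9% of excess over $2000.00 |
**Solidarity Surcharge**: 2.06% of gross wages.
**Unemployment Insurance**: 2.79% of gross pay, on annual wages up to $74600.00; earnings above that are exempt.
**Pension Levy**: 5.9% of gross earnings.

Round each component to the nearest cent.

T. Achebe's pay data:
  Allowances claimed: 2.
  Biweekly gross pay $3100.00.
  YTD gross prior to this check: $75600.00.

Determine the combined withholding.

$428.52

Canton Income Tax: taxable = $3100.00 − 2×$430.00 = $2240.00
  $146.00 + 14.9% × ($2240.00 − $2000.00) = $146.00 + 14.9% × $240.00 = $181.76
Solidarity Surcharge: 2.06% × $3100.00 = $63.86
Unemployment Insurance: YTD $75600.00 ≥ cap $74600.00 → $0.00
Pension Levy: 5.9% × $3100.00 = $182.90
Total: $181.76 + $63.86 + $0.00 + $182.90 = $428.52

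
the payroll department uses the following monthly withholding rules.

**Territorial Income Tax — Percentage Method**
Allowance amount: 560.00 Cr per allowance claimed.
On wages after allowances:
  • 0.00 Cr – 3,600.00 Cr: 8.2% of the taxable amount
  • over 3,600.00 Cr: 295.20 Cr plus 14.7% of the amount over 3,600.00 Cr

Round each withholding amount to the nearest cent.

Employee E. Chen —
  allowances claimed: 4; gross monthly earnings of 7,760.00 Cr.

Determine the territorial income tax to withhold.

Territorial Income Tax: taxable = 7,760.00 Cr − 4×560.00 Cr = 5,520.00 Cr
  295.20 Cr + 14.7% × (5,520.00 Cr − 3,600.00 Cr) = 295.20 Cr + 14.7% × 1,920.00 Cr = 577.44 Cr

577.44 Cr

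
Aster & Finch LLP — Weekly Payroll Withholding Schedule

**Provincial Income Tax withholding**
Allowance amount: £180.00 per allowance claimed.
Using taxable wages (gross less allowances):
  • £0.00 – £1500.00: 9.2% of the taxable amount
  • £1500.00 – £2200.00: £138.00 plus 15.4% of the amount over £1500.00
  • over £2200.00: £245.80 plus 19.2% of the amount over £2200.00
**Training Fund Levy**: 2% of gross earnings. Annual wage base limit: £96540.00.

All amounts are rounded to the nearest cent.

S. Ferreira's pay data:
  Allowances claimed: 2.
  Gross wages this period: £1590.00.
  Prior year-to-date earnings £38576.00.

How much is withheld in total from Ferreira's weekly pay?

£144.96

Provincial Income Tax: taxable = £1590.00 − 2×£180.00 = £1230.00
  9.2% × £1230.00 = £113.16
Training Fund Levy: 2% × £1590.00 = £31.80
Total: £113.16 + £31.80 = £144.96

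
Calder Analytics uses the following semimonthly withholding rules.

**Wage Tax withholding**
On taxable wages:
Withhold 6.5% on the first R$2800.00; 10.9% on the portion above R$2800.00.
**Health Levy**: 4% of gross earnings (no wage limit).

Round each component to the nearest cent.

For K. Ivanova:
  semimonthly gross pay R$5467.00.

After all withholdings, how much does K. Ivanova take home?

Wage Tax: taxable = R$5467.00
  R$182.00 + 10.9% × (R$5467.00 − R$2800.00) = R$182.00 + 10.9% × R$2667.00 = R$472.70
Health Levy: 4% × R$5467.00 = R$218.68
Total withheld: R$472.70 + R$218.68 = R$691.38
Net pay: R$5467.00 − R$691.38 = R$4775.62

R$4775.62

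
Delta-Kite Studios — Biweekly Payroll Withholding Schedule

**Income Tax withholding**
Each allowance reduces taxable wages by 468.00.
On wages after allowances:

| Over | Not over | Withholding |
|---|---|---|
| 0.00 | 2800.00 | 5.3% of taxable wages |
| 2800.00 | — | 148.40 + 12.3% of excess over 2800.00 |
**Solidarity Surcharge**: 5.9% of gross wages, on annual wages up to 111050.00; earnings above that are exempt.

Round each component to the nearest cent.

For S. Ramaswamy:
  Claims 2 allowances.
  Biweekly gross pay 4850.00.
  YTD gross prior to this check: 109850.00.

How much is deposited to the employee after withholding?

4493.78

Income Tax: taxable = 4850.00 − 2×468.00 = 3914.00
  148.40 + 12.3% × (3914.00 − 2800.00) = 148.40 + 12.3% × 1114.00 = 285.42
Solidarity Surcharge: cap 111050.00 − YTD 109850.00 = 1200.00 subject; 5.9% × 1200.00 = 70.80
Total withheld: 285.42 + 70.80 = 356.22
Net pay: 4850.00 − 356.22 = 4493.78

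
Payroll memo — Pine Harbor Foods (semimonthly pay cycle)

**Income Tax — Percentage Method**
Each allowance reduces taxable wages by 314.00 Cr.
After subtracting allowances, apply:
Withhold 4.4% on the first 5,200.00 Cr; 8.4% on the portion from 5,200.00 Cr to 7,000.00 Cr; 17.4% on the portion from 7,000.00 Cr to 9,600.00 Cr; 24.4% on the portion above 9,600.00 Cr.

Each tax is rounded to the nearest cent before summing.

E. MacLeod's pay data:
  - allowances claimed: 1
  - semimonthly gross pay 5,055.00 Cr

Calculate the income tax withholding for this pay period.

208.60 Cr

Income Tax: taxable = 5,055.00 Cr − 1×314.00 Cr = 4,741.00 Cr
  4.4% × 4,741.00 Cr = 208.60 Cr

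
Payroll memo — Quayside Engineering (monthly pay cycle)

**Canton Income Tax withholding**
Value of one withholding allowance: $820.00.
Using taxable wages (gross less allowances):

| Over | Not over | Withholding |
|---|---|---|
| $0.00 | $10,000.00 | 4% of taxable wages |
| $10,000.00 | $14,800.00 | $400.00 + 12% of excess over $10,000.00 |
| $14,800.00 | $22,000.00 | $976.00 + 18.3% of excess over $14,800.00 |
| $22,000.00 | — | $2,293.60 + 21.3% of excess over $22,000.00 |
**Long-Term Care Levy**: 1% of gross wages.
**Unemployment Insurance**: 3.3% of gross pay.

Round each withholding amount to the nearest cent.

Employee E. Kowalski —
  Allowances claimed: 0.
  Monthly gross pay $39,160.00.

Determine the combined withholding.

Canton Income Tax: taxable = $39,160.00
  $2,293.60 + 21.3% × ($39,160.00 − $22,000.00) = $2,293.60 + 21.3% × $17,160.00 = $5,948.68
Long-Term Care Levy: 1% × $39,160.00 = $391.60
Unemployment Insurance: 3.3% × $39,160.00 = $1,292.28
Total: $5,948.68 + $391.60 + $1,292.28 = $7,632.56

$7,632.56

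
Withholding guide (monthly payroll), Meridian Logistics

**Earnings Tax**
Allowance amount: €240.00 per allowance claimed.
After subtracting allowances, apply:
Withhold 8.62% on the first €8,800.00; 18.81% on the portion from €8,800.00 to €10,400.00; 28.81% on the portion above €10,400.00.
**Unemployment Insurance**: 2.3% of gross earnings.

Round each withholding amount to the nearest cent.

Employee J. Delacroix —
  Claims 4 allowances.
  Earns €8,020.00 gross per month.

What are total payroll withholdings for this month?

€793.03

Earnings Tax: taxable = €8,020.00 − 4×€240.00 = €7,060.00
  8.62% × €7,060.00 = €608.57
Unemployment Insurance: 2.3% × €8,020.00 = €184.46
Total: €608.57 + €184.46 = €793.03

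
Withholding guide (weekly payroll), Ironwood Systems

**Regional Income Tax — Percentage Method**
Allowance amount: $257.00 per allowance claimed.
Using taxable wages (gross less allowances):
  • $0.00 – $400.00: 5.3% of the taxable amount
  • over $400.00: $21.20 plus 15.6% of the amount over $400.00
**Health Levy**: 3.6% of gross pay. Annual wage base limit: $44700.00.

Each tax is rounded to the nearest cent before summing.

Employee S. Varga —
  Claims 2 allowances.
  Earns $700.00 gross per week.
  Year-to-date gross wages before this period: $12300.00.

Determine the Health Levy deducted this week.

$25.20

Health Levy: 3.6% × $700.00 = $25.20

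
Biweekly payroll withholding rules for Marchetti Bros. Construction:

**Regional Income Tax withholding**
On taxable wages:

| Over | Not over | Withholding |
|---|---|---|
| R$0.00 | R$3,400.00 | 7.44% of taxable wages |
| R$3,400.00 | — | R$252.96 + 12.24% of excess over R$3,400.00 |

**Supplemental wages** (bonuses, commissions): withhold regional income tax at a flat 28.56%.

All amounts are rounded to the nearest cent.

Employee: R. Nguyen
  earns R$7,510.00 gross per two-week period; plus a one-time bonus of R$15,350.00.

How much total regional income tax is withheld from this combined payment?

Regional Income Tax: taxable = R$7,510.00
  R$252.96 + 12.24% × (R$7,510.00 − R$3,400.00) = R$252.96 + 12.24% × R$4,110.00 = R$756.02
Supplemental (28.56% flat on bonus): 28.56% × R$15,350.00 = R$4,383.96
Total regional income tax: R$756.02 + R$4,383.96 = R$5,139.98

R$5,139.98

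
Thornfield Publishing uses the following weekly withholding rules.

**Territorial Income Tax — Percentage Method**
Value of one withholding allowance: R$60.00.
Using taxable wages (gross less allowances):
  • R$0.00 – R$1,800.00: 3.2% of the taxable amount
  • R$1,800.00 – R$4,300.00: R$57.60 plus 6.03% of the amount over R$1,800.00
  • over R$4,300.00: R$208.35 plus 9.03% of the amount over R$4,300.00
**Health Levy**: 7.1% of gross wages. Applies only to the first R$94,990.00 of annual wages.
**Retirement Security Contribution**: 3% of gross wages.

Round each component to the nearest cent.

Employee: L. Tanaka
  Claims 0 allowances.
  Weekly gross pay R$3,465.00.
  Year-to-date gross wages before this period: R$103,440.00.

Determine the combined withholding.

Territorial Income Tax: taxable = R$3,465.00
  R$57.60 + 6.03% × (R$3,465.00 − R$1,800.00) = R$57.60 + 6.03% × R$1,665.00 = R$158.00
Health Levy: YTD R$103,440.00 ≥ cap R$94,990.00 → R$0.00
Retirement Security Contribution: 3% × R$3,465.00 = R$103.95
Total: R$158.00 + R$0.00 + R$103.95 = R$261.95

R$261.95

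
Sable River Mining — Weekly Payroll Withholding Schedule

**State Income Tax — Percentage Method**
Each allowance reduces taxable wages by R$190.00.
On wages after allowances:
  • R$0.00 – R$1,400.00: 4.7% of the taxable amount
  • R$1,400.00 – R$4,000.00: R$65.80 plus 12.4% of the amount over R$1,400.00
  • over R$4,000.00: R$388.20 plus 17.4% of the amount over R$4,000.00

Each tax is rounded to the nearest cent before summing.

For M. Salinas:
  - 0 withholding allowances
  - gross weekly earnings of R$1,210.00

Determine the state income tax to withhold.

State Income Tax: taxable = R$1,210.00
  4.7% × R$1,210.00 = R$56.87

R$56.87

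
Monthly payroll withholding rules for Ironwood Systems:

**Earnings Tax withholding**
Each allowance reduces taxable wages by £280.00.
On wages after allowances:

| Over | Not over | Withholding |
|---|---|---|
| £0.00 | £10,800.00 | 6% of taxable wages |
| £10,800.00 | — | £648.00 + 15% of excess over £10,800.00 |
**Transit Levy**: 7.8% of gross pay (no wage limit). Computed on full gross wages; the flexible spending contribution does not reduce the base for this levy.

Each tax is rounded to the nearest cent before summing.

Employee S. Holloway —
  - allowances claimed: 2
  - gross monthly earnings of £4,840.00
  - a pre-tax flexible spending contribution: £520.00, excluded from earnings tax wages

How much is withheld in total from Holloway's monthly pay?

£603.12

Earnings Tax: taxable = £4,840.00 − £520.00 − 2×£280.00 = £3,760.00
  6% × £3,760.00 = £225.60
Transit Levy: 7.8% × £4,840.00 = £377.52
Total: £225.60 + £377.52 = £603.12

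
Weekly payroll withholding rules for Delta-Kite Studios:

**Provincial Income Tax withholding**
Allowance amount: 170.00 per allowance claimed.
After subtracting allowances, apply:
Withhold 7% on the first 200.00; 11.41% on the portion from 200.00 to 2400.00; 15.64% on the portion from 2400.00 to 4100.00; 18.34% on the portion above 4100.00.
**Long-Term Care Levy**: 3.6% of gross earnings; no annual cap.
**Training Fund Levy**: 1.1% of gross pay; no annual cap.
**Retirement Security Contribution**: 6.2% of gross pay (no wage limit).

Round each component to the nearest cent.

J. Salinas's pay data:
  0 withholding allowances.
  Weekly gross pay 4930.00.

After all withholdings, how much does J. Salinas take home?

3709.51

Provincial Income Tax: taxable = 4930.00
  530.90 + 18.34% × (4930.00 − 4100.00) = 530.90 + 18.34% × 830.00 = 683.12
Long-Term Care Levy: 3.6% × 4930.00 = 177.48
Training Fund Levy: 1.1% × 4930.00 = 54.23
Retirement Security Contribution: 6.2% × 4930.00 = 305.66
Total withheld: 683.12 + 177.48 + 54.23 + 305.66 = 1220.49
Net pay: 4930.00 − 1220.49 = 3709.51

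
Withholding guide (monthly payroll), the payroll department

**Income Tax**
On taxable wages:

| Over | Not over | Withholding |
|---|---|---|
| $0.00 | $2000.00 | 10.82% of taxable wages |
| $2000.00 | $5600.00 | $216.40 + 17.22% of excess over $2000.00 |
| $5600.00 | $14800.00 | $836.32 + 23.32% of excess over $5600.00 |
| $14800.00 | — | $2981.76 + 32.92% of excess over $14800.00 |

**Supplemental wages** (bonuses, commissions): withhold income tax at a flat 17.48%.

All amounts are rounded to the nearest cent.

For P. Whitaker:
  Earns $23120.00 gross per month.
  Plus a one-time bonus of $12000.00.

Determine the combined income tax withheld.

$7818.30

Income Tax: taxable = $23120.00
  $2981.76 + 32.92% × ($23120.00 − $14800.00) = $2981.76 + 32.92% × $8320.00 = $5720.70
Supplemental (17.48% flat on bonus): 17.48% × $12000.00 = $2097.60
Total income tax: $5720.70 + $2097.60 = $7818.30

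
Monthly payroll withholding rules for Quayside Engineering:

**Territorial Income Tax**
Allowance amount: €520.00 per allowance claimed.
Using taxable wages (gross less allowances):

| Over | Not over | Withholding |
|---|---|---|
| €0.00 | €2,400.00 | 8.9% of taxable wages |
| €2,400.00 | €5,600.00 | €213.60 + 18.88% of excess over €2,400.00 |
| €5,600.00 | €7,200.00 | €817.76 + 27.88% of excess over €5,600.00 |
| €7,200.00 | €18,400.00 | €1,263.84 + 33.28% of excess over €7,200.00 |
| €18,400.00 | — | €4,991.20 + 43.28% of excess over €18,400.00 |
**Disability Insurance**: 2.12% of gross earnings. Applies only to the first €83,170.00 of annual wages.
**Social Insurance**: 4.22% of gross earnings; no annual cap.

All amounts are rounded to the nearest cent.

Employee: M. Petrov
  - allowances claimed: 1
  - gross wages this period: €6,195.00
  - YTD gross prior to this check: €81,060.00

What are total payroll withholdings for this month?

€1,144.83

Territorial Income Tax: taxable = €6,195.00 − 1×€520.00 = €5,675.00
  €817.76 + 27.88% × (€5,675.00 − €5,600.00) = €817.76 + 27.88% × €75.00 = €838.67
Disability Insurance: cap €83,170.00 − YTD €81,060.00 = €2,110.00 subject; 2.12% × €2,110.00 = €44.73
Social Insurance: 4.22% × €6,195.00 = €261.43
Total: €838.67 + €44.73 + €261.43 = €1,144.83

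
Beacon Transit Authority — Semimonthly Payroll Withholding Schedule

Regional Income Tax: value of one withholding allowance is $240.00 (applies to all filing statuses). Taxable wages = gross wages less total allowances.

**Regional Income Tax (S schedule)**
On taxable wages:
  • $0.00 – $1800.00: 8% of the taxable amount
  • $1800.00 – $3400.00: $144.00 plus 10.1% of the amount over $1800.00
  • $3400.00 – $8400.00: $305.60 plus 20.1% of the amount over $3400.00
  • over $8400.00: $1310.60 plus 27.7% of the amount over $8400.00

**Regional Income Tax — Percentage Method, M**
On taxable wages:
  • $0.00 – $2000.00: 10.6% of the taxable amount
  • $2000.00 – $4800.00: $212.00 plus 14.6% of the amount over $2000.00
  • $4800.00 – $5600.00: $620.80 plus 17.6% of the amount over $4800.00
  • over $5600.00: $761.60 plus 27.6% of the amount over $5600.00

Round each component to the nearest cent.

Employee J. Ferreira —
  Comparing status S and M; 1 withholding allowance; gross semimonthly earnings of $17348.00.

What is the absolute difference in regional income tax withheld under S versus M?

$215.09

Regional Income Tax (S): taxable = $17348.00 − 1×$240.00 = $17108.00
  $1310.60 + 27.7% × ($17108.00 − $8400.00) = $1310.60 + 27.7% × $8708.00 = $3722.72
Regional Income Tax (M): taxable = $17348.00 − 1×$240.00 = $17108.00
  $761.60 + 27.6% × ($17108.00 − $5600.00) = $761.60 + 27.6% × $11508.00 = $3937.81
Difference: |$3722.72 − $3937.81| = $215.09 (higher under M)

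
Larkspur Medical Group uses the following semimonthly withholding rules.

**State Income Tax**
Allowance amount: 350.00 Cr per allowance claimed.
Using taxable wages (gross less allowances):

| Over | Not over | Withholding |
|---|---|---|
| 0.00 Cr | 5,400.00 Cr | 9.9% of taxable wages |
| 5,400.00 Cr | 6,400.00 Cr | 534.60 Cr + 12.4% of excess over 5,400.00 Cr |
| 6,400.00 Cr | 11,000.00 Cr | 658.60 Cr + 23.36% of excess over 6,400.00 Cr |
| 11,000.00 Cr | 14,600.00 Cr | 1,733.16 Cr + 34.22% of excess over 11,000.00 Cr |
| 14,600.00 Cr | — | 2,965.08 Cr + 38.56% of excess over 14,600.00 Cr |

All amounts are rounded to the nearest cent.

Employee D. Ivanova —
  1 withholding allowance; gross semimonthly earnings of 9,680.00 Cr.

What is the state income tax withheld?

State Income Tax: taxable = 9,680.00 Cr − 1×350.00 Cr = 9,330.00 Cr
  658.60 Cr + 23.36% × (9,330.00 Cr − 6,400.00 Cr) = 658.60 Cr + 23.36% × 2,930.00 Cr = 1,343.05 Cr

1,343.05 Cr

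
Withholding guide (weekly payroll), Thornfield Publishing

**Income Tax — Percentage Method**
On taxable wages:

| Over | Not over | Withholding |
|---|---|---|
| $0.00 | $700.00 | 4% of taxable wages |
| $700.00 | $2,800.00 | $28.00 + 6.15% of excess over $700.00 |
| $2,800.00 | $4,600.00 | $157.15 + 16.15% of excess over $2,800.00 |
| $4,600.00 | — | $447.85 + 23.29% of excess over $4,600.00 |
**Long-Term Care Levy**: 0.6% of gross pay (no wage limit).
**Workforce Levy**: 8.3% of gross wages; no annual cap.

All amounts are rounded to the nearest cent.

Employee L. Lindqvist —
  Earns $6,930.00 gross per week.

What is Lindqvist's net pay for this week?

$5,322.72

Income Tax: taxable = $6,930.00
  $447.85 + 23.29% × ($6,930.00 − $4,600.00) = $447.85 + 23.29% × $2,330.00 = $990.51
Long-Term Care Levy: 0.6% × $6,930.00 = $41.58
Workforce Levy: 8.3% × $6,930.00 = $575.19
Total withheld: $990.51 + $41.58 + $575.19 = $1,607.28
Net pay: $6,930.00 − $1,607.28 = $5,322.72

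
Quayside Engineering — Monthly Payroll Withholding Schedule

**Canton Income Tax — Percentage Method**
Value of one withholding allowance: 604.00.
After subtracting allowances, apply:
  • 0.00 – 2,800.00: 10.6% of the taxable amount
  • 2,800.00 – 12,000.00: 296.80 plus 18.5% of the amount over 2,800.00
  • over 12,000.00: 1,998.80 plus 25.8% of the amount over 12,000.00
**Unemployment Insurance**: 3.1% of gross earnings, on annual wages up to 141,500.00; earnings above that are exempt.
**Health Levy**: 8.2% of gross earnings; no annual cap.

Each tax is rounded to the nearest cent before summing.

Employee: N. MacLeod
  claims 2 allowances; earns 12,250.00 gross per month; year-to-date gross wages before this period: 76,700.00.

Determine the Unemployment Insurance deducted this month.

379.75

Unemployment Insurance: 3.1% × 12,250.00 = 379.75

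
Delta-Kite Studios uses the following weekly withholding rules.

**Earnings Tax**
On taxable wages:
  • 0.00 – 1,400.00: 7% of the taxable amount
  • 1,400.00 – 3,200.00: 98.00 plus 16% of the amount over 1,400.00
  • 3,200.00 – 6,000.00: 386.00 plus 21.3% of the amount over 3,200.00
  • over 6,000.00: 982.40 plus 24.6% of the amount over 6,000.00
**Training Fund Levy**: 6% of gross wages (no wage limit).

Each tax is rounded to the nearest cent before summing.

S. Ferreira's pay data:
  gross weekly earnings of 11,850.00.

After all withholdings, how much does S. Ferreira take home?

Earnings Tax: taxable = 11,850.00
  982.40 + 24.6% × (11,850.00 − 6,000.00) = 982.40 + 24.6% × 5,850.00 = 2,421.50
Training Fund Levy: 6% × 11,850.00 = 711.00
Total withheld: 2,421.50 + 711.00 = 3,132.50
Net pay: 11,850.00 − 3,132.50 = 8,717.50

8,717.50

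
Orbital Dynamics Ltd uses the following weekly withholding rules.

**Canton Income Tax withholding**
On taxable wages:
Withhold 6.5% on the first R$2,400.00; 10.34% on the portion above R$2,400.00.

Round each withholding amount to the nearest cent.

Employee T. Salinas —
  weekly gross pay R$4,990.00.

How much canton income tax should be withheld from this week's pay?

R$423.81

Canton Income Tax: taxable = R$4,990.00
  R$156.00 + 10.34% × (R$4,990.00 − R$2,400.00) = R$156.00 + 10.34% × R$2,590.00 = R$423.81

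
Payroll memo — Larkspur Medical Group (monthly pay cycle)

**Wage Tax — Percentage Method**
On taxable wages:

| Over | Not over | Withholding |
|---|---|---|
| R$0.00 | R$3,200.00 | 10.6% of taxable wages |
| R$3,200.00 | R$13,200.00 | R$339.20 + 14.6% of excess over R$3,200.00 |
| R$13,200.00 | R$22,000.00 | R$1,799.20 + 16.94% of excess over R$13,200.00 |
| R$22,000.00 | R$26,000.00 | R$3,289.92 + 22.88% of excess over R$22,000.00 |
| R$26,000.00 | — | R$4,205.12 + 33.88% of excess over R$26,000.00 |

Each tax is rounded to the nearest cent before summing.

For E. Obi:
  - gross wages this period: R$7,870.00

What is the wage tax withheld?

R$1,021.02

Wage Tax: taxable = R$7,870.00
  R$339.20 + 14.6% × (R$7,870.00 − R$3,200.00) = R$339.20 + 14.6% × R$4,670.00 = R$1,021.02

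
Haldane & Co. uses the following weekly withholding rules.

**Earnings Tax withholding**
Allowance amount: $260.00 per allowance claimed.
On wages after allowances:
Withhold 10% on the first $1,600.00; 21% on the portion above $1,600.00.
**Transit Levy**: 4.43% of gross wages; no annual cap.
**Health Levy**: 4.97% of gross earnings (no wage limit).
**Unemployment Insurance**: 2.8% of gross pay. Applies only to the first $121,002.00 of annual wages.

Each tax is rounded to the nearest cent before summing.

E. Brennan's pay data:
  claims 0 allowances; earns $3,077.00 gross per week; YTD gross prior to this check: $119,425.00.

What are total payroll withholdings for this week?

Earnings Tax: taxable = $3,077.00
  $160.00 + 21% × ($3,077.00 − $1,600.00) = $160.00 + 21% × $1,477.00 = $470.17
Transit Levy: 4.43% × $3,077.00 = $136.31
Health Levy: 4.97% × $3,077.00 = $152.93
Unemployment Insurance: cap $121,002.00 − YTD $119,425.00 = $1,577.00 subject; 2.8% × $1,577.00 = $44.16
Total: $470.17 + $136.31 + $152.93 + $44.16 = $803.57

$803.57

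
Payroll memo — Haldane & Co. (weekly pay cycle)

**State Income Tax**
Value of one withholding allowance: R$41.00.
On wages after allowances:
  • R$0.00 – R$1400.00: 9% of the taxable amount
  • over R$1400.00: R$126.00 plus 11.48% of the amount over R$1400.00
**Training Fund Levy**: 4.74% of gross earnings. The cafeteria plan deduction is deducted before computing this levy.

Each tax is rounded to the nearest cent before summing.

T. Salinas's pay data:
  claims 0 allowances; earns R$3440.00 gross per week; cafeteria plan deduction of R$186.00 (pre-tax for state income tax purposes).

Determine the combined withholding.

R$493.08

State Income Tax: taxable = R$3440.00 − R$186.00 = R$3254.00
  R$126.00 + 11.48% × (R$3254.00 − R$1400.00) = R$126.00 + 11.48% × R$1854.00 = R$338.84
Training Fund Levy: 4.74% × R$3254.00 = R$154.24
Total: R$338.84 + R$154.24 = R$493.08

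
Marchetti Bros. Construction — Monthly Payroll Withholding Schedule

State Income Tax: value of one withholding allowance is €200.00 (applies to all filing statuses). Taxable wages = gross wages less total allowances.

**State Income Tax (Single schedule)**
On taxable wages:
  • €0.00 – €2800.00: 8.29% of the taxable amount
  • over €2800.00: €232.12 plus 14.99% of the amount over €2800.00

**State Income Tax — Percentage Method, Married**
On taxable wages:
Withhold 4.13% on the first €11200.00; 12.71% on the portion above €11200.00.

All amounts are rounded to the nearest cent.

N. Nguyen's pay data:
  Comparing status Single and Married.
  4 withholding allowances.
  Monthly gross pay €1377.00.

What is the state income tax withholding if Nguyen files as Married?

€23.83

State Income Tax (Married): taxable = €1377.00 − 4×€200.00 = €577.00
  4.13% × €577.00 = €23.83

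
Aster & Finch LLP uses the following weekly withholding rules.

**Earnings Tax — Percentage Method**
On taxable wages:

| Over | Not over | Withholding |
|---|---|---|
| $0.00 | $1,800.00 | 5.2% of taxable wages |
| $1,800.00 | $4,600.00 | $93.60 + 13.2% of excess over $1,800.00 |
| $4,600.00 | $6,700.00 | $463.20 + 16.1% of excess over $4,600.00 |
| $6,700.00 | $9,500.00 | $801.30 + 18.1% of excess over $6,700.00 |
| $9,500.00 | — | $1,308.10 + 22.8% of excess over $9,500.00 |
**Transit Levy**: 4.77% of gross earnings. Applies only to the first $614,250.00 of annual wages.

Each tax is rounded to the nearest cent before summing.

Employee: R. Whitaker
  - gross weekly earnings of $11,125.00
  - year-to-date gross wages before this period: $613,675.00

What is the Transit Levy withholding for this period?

Transit Levy: cap $614,250.00 − YTD $613,675.00 = $575.00 subject; 4.77% × $575.00 = $27.43

$27.43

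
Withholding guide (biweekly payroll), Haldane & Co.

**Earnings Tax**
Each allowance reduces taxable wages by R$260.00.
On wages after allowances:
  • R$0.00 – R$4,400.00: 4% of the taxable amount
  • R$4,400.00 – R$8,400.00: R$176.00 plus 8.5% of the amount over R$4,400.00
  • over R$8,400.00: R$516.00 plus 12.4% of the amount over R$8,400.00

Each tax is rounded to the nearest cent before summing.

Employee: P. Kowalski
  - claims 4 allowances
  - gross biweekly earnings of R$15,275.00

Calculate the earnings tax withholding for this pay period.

Earnings Tax: taxable = R$15,275.00 − 4×R$260.00 = R$14,235.00
  R$516.00 + 12.4% × (R$14,235.00 − R$8,400.00) = R$516.00 + 12.4% × R$5,835.00 = R$1,239.54

R$1,239.54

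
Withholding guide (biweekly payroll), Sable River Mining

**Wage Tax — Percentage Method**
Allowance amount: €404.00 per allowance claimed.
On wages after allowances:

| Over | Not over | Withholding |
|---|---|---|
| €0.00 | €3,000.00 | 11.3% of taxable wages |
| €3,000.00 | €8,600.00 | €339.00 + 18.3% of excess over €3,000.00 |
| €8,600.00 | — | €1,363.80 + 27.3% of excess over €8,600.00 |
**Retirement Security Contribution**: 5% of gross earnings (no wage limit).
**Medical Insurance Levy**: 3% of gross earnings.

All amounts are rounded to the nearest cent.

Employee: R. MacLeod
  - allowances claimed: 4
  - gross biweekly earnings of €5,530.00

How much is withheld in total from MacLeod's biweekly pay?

€948.66

Wage Tax: taxable = €5,530.00 − 4×€404.00 = €3,914.00
  €339.00 + 18.3% × (€3,914.00 − €3,000.00) = €339.00 + 18.3% × €914.00 = €506.26
Retirement Security Contribution: 5% × €5,530.00 = €276.50
Medical Insurance Levy: 3% × €5,530.00 = €165.90
Total: €506.26 + €276.50 + €165.90 = €948.66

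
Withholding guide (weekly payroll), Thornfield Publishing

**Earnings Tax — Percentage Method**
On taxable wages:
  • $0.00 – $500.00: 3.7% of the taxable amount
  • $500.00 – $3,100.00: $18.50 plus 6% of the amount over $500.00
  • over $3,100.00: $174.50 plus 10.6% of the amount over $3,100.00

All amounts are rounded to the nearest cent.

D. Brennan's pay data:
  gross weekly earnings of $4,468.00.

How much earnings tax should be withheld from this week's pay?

$319.51

Earnings Tax: taxable = $4,468.00
  $174.50 + 10.6% × ($4,468.00 − $3,100.00) = $174.50 + 10.6% × $1,368.00 = $319.51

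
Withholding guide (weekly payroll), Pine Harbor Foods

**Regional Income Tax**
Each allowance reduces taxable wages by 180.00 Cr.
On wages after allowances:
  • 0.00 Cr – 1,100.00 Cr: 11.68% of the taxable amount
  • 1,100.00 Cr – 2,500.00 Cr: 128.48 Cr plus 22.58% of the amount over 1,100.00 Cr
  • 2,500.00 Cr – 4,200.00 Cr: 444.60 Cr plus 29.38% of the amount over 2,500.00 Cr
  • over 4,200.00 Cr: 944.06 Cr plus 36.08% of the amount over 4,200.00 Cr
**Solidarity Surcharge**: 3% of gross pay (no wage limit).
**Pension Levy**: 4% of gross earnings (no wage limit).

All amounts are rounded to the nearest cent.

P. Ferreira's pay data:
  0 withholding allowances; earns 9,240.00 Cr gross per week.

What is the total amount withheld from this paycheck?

3,409.29 Cr

Regional Income Tax: taxable = 9,240.00 Cr
  944.06 Cr + 36.08% × (9,240.00 Cr − 4,200.00 Cr) = 944.06 Cr + 36.08% × 5,040.00 Cr = 2,762.49 Cr
Solidarity Surcharge: 3% × 9,240.00 Cr = 277.20 Cr
Pension Levy: 4% × 9,240.00 Cr = 369.60 Cr
Total: 2,762.49 Cr + 277.20 Cr + 369.60 Cr = 3,409.29 Cr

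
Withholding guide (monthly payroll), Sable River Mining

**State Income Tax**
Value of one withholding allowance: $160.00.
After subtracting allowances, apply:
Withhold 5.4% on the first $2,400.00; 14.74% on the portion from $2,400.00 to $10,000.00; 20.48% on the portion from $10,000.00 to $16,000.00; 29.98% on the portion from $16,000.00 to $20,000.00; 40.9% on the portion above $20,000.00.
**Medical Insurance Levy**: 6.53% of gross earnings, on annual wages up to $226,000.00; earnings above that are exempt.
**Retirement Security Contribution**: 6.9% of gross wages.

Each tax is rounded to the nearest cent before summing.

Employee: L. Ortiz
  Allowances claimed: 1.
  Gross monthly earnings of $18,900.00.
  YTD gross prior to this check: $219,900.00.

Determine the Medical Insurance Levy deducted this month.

$398.33

Medical Insurance Levy: cap $226,000.00 − YTD $219,900.00 = $6,100.00 subject; 6.53% × $6,100.00 = $398.33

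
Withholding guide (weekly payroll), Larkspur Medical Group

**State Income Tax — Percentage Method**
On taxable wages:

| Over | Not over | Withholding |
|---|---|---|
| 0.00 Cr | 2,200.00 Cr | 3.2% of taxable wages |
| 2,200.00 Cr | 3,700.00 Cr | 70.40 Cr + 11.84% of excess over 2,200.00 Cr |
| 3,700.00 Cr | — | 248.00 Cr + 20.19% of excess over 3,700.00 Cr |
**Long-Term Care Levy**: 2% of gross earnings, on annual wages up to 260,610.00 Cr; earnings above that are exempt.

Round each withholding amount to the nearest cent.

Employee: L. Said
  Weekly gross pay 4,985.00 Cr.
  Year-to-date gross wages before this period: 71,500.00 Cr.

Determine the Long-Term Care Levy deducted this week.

Long-Term Care Levy: 2% × 4,985.00 Cr = 99.70 Cr

99.70 Cr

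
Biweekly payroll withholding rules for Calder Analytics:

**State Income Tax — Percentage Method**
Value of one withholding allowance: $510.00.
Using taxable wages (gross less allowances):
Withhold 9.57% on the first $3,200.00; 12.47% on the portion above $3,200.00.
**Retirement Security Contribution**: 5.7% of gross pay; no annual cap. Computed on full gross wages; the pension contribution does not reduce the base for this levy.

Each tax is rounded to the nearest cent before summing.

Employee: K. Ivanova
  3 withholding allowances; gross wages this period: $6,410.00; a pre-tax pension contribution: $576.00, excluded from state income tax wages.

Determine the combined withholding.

State Income Tax: taxable = $6,410.00 − $576.00 − 3×$510.00 = $4,304.00
  $306.24 + 12.47% × ($4,304.00 − $3,200.00) = $306.24 + 12.47% × $1,104.00 = $443.91
Retirement Security Contribution: 5.7% × $6,410.00 = $365.37
Total: $443.91 + $365.37 = $809.28

$809.28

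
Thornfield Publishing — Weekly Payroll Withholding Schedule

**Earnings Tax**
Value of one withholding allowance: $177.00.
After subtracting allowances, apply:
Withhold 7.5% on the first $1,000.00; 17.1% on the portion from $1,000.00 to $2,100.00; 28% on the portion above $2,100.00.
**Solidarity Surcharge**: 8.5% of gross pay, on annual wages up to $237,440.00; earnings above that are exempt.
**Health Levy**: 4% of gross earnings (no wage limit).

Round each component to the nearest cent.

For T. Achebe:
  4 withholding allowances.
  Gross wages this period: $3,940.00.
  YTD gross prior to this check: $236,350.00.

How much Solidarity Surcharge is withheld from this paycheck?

Solidarity Surcharge: cap $237,440.00 − YTD $236,350.00 = $1,090.00 subject; 8.5% × $1,090.00 = $92.65

$92.65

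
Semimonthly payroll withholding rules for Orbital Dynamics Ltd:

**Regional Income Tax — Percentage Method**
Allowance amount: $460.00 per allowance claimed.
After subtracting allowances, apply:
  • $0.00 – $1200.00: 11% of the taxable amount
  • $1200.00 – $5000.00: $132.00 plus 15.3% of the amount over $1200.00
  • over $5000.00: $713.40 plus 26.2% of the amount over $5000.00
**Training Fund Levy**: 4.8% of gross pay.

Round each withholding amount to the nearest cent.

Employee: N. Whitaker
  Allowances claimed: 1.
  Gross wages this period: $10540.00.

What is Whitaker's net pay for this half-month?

$7989.72

Regional Income Tax: taxable = $10540.00 − 1×$460.00 = $10080.00
  $713.40 + 26.2% × ($10080.00 − $5000.00) = $713.40 + 26.2% × $5080.00 = $2044.36
Training Fund Levy: 4.8% × $10540.00 = $505.92
Total withheld: $2044.36 + $505.92 = $2550.28
Net pay: $10540.00 − $2550.28 = $7989.72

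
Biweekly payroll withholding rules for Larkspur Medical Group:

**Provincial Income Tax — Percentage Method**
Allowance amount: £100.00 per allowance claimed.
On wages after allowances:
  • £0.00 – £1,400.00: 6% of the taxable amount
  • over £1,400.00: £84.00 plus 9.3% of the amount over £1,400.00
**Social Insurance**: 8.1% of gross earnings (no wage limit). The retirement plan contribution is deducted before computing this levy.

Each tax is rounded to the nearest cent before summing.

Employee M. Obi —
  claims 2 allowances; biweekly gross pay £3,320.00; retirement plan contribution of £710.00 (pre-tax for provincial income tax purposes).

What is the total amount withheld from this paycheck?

£389.34

Provincial Income Tax: taxable = £3,320.00 − £710.00 − 2×£100.00 = £2,410.00
  £84.00 + 9.3% × (£2,410.00 − £1,400.00) = £84.00 + 9.3% × £1,010.00 = £177.93
Social Insurance: 8.1% × £2,610.00 = £211.41
Total: £177.93 + £211.41 = £389.34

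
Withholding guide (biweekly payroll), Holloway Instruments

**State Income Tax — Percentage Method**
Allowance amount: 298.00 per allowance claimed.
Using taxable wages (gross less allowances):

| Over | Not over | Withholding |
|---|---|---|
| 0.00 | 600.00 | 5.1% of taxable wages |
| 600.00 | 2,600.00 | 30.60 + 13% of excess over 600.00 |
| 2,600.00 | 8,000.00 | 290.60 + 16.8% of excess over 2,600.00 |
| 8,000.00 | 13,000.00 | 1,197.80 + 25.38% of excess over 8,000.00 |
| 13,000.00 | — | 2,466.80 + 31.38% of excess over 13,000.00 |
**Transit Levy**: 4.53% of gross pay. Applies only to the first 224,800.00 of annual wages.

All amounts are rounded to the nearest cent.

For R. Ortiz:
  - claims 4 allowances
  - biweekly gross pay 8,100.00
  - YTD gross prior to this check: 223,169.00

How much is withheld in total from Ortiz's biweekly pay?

1,088.22

State Income Tax: taxable = 8,100.00 − 4×298.00 = 6,908.00
  290.60 + 16.8% × (6,908.00 − 2,600.00) = 290.60 + 16.8% × 4,308.00 = 1,014.34
Transit Levy: cap 224,800.00 − YTD 223,169.00 = 1,631.00 subject; 4.53% × 1,631.00 = 73.88
Total: 1,014.34 + 73.88 = 1,088.22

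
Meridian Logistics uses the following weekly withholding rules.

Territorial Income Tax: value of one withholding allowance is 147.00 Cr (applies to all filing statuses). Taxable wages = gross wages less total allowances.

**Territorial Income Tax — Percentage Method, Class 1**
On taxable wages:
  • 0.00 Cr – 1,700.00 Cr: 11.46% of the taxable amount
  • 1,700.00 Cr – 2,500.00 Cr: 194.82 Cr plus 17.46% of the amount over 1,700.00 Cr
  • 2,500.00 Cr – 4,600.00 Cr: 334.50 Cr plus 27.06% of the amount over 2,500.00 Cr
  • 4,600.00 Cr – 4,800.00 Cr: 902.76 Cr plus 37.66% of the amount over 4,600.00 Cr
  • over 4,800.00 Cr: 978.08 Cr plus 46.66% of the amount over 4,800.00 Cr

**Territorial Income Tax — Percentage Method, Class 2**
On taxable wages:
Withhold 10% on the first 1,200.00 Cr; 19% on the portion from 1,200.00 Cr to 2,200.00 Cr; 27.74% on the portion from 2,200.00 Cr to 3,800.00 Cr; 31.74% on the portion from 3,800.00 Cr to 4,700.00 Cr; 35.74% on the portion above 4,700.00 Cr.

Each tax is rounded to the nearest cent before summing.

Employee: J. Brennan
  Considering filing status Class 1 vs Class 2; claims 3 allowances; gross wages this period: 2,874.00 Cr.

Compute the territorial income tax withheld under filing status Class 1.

322.80 Cr

Territorial Income Tax (Class 1): taxable = 2,874.00 Cr − 3×147.00 Cr = 2,433.00 Cr
  194.82 Cr + 17.46% × (2,433.00 Cr − 1,700.00 Cr) = 194.82 Cr + 17.46% × 733.00 Cr = 322.80 Cr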